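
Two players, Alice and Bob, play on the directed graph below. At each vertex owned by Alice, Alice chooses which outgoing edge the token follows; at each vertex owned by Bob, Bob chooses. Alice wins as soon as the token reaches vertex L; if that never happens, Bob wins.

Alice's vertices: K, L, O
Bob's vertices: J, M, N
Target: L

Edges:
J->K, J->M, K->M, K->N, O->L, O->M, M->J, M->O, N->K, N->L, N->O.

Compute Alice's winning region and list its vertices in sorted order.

L, O

A0 = {L}
A1: add {O} — O (Alice) has O→L.
A2 = A1; e.g. J (Bob) can still go to K. Fixed point.
Alice's winning region = {L, O}.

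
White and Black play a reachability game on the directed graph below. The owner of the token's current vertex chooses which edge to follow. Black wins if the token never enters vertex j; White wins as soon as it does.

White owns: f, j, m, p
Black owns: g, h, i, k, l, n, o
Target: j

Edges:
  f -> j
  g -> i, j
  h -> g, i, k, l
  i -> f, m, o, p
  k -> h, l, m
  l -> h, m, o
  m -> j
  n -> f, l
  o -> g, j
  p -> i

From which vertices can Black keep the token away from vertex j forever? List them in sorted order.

A0 = {j}
A1: add {f, m} — f (White) has f→j; m (White) has m→j.
A2 = A1; e.g. g (Black) can still go to i. Fixed point.
White's attractor = {f, j, m}; Black avoids the target exactly from the complement.

g, h, i, k, l, n, o, p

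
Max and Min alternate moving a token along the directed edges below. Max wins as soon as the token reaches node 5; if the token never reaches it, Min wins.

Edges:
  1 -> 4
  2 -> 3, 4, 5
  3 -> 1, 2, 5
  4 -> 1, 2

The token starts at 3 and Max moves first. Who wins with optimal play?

Max

Track states (vertex, player-to-move).
A0 = {(5,Max), (5,Min)}
A1: add {(2,Max), (3,Max)}.
(3,Max) ∈ A1 ⇒ Max forces the target.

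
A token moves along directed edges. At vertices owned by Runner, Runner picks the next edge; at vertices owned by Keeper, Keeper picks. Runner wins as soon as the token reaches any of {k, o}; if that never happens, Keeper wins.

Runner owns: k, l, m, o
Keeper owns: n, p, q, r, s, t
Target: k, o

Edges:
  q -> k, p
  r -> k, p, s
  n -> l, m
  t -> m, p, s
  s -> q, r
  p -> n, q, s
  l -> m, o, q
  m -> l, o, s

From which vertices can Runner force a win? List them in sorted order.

A0 = {k, o}
A1: add {l, m} — l (Runner) has l→o; m (Runner) has m→o.
A2: add {n} — n (Keeper): all of {l, m} already in.
A3 = A2; e.g. p (Keeper) can still go to q. Fixed point.
Runner's winning region = {k, l, m, n, o}.

k, l, m, n, o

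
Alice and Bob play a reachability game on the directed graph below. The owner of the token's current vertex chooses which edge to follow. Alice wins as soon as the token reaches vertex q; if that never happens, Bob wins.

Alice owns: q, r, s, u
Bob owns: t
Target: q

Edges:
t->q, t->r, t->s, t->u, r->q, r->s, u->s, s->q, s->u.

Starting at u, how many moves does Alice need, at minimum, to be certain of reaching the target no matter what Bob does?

2

A0 = {q}
A1: add {r, s} — r (Alice) has r→q; s (Alice) has s→q.
A2: add {u} — u (Alice) has u→s.
u enters the attractor at level 2, so Alice can force the target in 2 moves from there.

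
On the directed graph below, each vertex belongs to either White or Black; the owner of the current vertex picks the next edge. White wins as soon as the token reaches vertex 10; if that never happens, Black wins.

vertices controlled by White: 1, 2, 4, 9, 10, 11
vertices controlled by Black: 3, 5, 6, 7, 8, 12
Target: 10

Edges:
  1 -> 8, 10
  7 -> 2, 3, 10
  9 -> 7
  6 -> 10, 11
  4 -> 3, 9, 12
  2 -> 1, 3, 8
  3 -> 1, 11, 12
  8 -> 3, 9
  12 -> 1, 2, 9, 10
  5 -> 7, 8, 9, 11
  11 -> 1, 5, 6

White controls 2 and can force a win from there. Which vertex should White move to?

A0 = {10}
A1: add {1} — 1 (White) has 1→10.
A2: add {2, 11} — 2 (White) has 2→1; 11 (White) has 11→1.
A3: add {6} — 6 (Black): all of {10, 11} already in.
A4 = A3; e.g. 3 (Black) can still go to 12. Fixed point.
From 2, successor 1 is in the attractor (rank 1); the other successors 3, 8 are not.

1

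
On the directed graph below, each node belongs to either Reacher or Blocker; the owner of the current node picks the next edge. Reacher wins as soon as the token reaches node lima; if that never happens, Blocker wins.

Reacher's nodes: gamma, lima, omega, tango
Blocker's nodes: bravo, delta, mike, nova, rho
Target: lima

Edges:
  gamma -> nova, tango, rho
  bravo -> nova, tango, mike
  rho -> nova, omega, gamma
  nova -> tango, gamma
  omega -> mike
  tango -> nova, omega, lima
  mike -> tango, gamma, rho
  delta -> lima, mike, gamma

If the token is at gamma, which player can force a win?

A0 = {lima}
A1: add {tango} — tango (Reacher) has tango→lima.
A2: add {gamma} — gamma (Reacher) has gamma→tango.
gamma ∈ A2, so Reacher can force the target.

Reacher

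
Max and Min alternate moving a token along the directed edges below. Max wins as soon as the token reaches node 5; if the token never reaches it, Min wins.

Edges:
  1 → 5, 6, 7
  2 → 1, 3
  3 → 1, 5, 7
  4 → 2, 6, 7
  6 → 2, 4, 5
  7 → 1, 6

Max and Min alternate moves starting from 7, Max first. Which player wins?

Track states (vertex, player-to-move).
A0 = {(5,Max), (5,Min)}
A1: add {(1,Max), (3,Max), (6,Max)}.
A2: add {(2,Min), (7,Min)}.
A3: add {(4,Max)}.
A4 = A3; e.g. (1,Min) stays out. (7,Max) never enters ⇒ Min avoids the target.

Min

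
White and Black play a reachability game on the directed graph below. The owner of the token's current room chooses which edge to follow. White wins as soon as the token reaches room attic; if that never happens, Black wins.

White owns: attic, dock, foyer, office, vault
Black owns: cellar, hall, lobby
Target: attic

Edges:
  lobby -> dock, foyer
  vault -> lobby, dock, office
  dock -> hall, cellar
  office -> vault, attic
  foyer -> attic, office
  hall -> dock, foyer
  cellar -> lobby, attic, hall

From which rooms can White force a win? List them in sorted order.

A0 = {attic}
A1: add {foyer, office} — office (White) has office→attic; foyer (White) has foyer→attic.
A2: add {vault} — vault (White) has vault→office.
A3 = A2; e.g. lobby (Black) can still go to dock. Fixed point.
White's winning region = {attic, foyer, office, vault}.

attic, foyer, office, vault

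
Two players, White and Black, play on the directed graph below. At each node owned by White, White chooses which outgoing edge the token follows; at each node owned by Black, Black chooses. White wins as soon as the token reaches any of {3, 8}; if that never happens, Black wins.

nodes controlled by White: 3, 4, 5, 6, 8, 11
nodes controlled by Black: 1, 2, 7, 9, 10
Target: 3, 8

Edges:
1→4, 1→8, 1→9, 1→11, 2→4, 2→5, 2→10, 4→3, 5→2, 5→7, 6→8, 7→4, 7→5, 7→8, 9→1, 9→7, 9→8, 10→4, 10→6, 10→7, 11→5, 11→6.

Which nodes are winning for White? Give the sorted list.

3, 4, 6, 8, 11

A0 = {3, 8}
A1: add {4, 6} — 4 (White) has 4→3; 6 (White) has 6→8.
A2: add {11} — 11 (White) has 11→6.
A3 = A2; e.g. 1 (Black) can still go to 9. Fixed point.
White's winning region = {3, 4, 6, 8, 11}.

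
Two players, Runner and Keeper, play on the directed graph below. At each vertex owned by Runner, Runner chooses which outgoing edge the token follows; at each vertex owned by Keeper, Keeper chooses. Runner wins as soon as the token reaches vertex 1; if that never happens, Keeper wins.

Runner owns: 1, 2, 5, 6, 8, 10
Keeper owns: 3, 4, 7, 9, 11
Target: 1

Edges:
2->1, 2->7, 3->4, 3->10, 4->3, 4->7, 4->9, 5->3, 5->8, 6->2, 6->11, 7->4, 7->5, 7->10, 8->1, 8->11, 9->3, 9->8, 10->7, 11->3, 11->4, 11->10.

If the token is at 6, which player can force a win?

Runner

A0 = {1}
A1: add {2, 8} — 2 (Runner) has 2→1; 8 (Runner) has 8→1.
A2: add {5, 6} — 5 (Runner) has 5→8; 6 (Runner) has 6→2.
A3 = A2; e.g. 3 (Keeper) can still go to 4. Fixed point.
6 ∈ A2, so Runner can force the target.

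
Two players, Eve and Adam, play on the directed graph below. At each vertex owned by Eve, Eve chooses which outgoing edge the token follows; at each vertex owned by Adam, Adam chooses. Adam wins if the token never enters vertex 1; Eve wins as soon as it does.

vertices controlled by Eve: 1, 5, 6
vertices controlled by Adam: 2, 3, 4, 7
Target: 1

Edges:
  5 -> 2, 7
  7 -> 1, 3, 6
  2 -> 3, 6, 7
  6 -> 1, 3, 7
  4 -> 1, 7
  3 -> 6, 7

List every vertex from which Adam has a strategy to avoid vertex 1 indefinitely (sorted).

A0 = {1}
A1: add {6} — 6 (Eve) has 6→1.
A2 = A1; e.g. 2 (Adam) can still go to 3. Fixed point.
Eve's attractor = {1, 6}; Adam avoids the target exactly from the complement.

2, 3, 4, 5, 7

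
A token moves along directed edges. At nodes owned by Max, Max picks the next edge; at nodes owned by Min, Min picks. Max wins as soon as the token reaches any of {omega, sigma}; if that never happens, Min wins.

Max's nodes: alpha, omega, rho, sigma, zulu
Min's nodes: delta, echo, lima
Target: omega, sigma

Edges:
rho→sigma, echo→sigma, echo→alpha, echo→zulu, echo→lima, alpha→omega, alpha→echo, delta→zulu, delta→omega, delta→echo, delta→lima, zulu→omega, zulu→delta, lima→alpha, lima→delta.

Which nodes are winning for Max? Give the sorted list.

A0 = {omega, sigma}
A1: add {alpha, rho, zulu} — alpha (Max) has alpha→omega; zulu (Max) has zulu→omega; rho (Max) has rho→sigma.
A2 = A1; e.g. echo (Min) can still go to lima. Fixed point.
Max's winning region = {alpha, omega, rho, sigma, zulu}.

alpha, omega, rho, sigma, zulu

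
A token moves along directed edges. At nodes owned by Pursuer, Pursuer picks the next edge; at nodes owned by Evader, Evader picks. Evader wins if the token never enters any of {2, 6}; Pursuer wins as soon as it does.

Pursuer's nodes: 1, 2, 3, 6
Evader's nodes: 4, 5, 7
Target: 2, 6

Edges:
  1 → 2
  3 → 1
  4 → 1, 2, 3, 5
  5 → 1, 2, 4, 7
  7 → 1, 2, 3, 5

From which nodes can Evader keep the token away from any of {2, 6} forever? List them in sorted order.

A0 = {2, 6}
A1: add {1} — 1 (Pursuer) has 1→2.
A2: add {3} — 3 (Pursuer) has 3→1.
A3 = A2; e.g. 4 (Evader) can still go to 5. Fixed point.
Pursuer's attractor = {1, 2, 3, 6}; Evader avoids the target exactly from the complement.

4, 5, 7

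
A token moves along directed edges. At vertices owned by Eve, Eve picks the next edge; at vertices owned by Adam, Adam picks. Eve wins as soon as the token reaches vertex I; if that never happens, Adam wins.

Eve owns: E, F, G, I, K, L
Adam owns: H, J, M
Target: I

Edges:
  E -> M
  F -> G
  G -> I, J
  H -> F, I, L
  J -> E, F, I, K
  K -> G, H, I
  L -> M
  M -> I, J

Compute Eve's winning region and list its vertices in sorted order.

F, G, I, K

A0 = {I}
A1: add {G, K} — G (Eve) has G→I; K (Eve) has K→I.
A2: add {F} — F (Eve) has F→G.
A3 = A2; e.g. E (Eve) has no edge into A2. Fixed point.
Eve's winning region = {F, G, I, K}.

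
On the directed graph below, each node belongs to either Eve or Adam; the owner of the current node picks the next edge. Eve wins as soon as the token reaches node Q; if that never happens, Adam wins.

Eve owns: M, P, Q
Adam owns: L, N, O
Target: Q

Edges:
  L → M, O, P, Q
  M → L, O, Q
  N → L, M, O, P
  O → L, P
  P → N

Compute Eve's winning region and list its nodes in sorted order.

M, Q

A0 = {Q}
A1: add {M} — M (Eve) has M→Q.
A2 = A1; e.g. L (Adam) can still go to O. Fixed point.
Eve's winning region = {M, Q}.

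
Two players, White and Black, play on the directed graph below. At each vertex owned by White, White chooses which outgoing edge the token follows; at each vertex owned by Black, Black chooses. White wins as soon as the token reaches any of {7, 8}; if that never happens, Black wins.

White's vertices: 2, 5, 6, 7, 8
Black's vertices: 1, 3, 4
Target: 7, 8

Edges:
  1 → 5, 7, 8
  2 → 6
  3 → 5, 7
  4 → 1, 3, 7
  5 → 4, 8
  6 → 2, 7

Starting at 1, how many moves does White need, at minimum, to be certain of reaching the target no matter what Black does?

A0 = {7, 8}
A1: add {5, 6} — 5 (White) has 5→8; 6 (White) has 6→7.
A2: add {1, 2, 3} — 1 (Black): all of {5, 7, 8} already in; 2 (White) has 2→6; 3 (Black): all of {5, 7} already in.
1 enters the attractor at level 2, so White can force the target in 2 moves from there.

2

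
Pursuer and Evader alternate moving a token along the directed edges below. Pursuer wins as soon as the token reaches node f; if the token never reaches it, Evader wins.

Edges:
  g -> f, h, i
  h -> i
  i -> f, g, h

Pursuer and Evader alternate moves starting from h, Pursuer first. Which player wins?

Evader

Track states (vertex, player-to-move).
A0 = {(f,Pursuer), (f,Evader)}
A1: add {(g,Pursuer), (i,Pursuer)}.
A2: add {(h,Evader)}.
A3 = A2; e.g. (g,Evader) stays out. (h,Pursuer) never enters ⇒ Evader avoids the target.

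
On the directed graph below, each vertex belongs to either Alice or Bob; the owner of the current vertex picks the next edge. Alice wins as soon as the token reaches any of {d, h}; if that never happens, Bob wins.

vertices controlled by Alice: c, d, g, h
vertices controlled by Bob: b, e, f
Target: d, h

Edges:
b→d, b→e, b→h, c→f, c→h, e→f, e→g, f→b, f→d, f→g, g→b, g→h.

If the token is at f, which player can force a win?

Bob

A0 = {d, h}
A1: add {c, g} — c (Alice) has c→h; g (Alice) has g→h.
A2 = A1; e.g. b (Bob) can still go to e. Fixed point.
f never enters the attractor, so Bob can avoid the target forever.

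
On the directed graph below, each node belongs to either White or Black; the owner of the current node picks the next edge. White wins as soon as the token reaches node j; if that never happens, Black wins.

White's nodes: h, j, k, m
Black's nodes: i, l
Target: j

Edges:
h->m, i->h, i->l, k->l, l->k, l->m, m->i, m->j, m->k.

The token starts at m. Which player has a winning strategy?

White

A0 = {j}
A1: add {m} — m (White) has m→j.
m ∈ A1, so White can force the target.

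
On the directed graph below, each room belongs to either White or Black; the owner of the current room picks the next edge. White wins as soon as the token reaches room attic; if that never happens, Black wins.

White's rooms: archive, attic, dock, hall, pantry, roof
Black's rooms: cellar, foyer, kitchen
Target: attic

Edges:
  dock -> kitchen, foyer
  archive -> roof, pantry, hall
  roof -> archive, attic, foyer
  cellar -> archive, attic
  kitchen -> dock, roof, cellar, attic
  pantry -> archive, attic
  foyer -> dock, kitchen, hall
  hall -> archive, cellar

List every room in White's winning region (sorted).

A0 = {attic}
A1: add {pantry, roof} — roof (White) has roof→attic; pantry (White) has pantry→attic.
A2: add {archive} — archive (White) has archive→roof.
A3: add {cellar, hall} — cellar (Black): all of {archive, attic} already in; hall (White) has hall→archive.
A4 = A3; e.g. dock (White) has no edge into A3. Fixed point.
White's winning region = {archive, attic, cellar, hall, pantry, roof}.

archive, attic, cellar, hall, pantry, roof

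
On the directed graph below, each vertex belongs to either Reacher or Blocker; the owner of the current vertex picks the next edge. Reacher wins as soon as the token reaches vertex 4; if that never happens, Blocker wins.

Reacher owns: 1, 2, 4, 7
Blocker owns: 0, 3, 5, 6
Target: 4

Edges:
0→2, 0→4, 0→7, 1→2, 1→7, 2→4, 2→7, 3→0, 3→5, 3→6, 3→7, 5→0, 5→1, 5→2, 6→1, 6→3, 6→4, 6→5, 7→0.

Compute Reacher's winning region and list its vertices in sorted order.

1, 2, 4

A0 = {4}
A1: add {2} — 2 (Reacher) has 2→4.
A2: add {1} — 1 (Reacher) has 1→2.
A3 = A2; e.g. 0 (Blocker) can still go to 7. Fixed point.
Reacher's winning region = {1, 2, 4}.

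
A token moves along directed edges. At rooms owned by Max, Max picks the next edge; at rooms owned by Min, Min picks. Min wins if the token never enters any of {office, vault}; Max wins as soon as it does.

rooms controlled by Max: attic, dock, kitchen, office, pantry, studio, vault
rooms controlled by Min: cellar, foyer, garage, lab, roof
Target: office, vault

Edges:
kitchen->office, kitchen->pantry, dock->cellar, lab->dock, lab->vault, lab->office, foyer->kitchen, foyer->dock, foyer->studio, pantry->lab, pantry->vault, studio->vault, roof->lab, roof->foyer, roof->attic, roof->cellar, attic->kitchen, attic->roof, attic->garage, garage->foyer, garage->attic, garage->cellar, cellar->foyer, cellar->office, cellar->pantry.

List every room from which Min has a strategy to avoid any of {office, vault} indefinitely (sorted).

cellar, dock, foyer, garage, lab, roof

A0 = {office, vault}
A1: add {kitchen, pantry, studio} — kitchen (Max) has kitchen→office; pantry (Max) has pantry→vault; studio (Max) has studio→vault.
A2: add {attic} — attic (Max) has attic→kitchen.
A3 = A2; e.g. dock (Max) has no edge into A2. Fixed point.
Max's attractor = {attic, kitchen, office, pantry, studio, vault}; Min avoids the target exactly from the complement.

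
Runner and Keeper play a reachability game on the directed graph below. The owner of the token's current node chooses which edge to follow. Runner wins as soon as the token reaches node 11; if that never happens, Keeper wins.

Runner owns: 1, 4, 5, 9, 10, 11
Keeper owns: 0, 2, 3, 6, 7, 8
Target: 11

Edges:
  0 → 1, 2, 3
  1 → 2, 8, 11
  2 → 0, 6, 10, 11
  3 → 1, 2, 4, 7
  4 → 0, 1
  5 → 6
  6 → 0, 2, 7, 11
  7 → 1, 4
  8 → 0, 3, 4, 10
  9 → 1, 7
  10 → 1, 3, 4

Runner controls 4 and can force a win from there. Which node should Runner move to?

A0 = {11}
A1: add {1} — 1 (Runner) has 1→11.
A2: add {4, 9, 10} — 4 (Runner) has 4→1; 9 (Runner) has 9→1; 10 (Runner) has 10→1.
A3: add {7} — 7 (Keeper): all of {1, 4} already in.
A4 = A3; e.g. 0 (Keeper) can still go to 2. Fixed point.
From 4, successor 1 is in the attractor (rank 1); the other successor 0 is not.

1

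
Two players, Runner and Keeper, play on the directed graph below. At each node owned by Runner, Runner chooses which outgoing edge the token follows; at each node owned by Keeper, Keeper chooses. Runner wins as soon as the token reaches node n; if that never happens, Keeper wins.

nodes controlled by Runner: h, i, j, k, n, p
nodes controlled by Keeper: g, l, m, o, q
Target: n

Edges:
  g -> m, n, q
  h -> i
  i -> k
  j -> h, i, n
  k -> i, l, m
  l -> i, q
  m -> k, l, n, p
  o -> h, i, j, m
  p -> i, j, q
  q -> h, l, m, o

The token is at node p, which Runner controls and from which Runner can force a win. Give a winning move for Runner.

A0 = {n}
A1: add {j} — j (Runner) has j→n.
A2: add {p} — p (Runner) has p→j.
A3 = A2; e.g. g (Keeper) can still go to m. Fixed point.
From p, successor j is in the attractor (rank 1); the other successors i, q are not.

j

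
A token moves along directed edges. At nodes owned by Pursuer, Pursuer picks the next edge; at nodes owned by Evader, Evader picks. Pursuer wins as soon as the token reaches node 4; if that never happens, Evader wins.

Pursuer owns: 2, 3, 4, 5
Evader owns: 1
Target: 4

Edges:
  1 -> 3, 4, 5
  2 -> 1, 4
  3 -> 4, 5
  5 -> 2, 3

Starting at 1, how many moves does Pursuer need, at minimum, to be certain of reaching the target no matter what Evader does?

3

A0 = {4}
A1: add {2, 3} — 2 (Pursuer) has 2→4; 3 (Pursuer) has 3→4.
A2: add {5} — 5 (Pursuer) has 5→2.
A3: add {1} — 1 (Evader): all of {3, 4, 5} already in.
A3 = all vertices. Fixed point.
1 enters the attractor at level 3, so Pursuer can force the target in 3 moves from there.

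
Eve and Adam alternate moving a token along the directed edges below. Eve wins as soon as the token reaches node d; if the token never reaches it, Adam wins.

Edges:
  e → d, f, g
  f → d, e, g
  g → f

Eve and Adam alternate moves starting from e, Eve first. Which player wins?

Track states (vertex, player-to-move).
A0 = {(d,Eve), (d,Adam)}
A1: add {(e,Eve), (f,Eve)}.
(e,Eve) ∈ A1 ⇒ Eve forces the target.

Eve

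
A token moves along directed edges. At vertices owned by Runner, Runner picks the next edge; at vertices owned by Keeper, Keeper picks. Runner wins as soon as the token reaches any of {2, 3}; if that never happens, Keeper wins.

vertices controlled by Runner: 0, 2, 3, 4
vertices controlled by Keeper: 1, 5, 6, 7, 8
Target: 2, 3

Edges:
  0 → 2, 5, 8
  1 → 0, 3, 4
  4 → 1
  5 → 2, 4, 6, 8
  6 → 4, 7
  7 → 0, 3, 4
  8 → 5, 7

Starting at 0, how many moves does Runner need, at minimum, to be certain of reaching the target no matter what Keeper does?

A0 = {2, 3}
A1: add {0} — 0 (Runner) has 0→2.
A2 = A1; e.g. 1 (Keeper) can still go to 4. Fixed point.
0 enters the attractor at level 1, so Runner can force the target in 1 move from there.

1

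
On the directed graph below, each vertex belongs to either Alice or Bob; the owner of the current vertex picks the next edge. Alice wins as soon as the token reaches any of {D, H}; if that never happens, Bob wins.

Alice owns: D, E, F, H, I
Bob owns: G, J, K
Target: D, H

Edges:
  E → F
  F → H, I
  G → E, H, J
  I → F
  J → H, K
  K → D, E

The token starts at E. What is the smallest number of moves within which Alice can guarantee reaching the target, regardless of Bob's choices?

2

A0 = {D, H}
A1: add {F} — F (Alice) has F→H.
A2: add {E, I} — E (Alice) has E→F; I (Alice) has I→F.
E enters the attractor at level 2, so Alice can force the target in 2 moves from there.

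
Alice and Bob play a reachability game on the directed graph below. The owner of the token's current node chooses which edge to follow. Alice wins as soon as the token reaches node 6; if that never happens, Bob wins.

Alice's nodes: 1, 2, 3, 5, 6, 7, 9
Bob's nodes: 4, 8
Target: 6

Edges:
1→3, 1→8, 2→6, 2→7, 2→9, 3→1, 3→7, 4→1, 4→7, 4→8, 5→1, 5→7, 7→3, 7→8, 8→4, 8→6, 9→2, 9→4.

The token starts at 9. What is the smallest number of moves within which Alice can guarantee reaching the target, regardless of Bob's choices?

2

A0 = {6}
A1: add {2} — 2 (Alice) has 2→6.
A2: add {9} — 9 (Alice) has 9→2.
A3 = A2; e.g. 1 (Alice) has no edge into A2. Fixed point.
9 enters the attractor at level 2, so Alice can force the target in 2 moves from there.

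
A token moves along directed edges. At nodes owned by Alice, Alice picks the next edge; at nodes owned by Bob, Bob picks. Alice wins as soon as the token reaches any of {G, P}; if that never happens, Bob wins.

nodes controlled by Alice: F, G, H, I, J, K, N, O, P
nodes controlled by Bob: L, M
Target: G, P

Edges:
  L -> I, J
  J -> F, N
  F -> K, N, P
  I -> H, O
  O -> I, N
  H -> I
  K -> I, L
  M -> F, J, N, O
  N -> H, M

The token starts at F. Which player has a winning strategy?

Alice

A0 = {G, P}
A1: add {F} — F (Alice) has F→P.
F ∈ A1, so Alice can force the target.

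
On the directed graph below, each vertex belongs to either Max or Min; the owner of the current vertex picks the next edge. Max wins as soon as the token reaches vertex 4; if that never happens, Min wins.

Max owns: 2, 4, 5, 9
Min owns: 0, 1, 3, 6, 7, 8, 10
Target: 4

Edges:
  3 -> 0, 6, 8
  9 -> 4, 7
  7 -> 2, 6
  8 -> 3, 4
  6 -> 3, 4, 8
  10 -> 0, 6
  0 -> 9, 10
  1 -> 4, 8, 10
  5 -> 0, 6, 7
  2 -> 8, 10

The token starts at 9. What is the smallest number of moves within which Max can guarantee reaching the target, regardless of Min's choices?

1

A0 = {4}
A1: add {9} — 9 (Max) has 9→4.
A2 = A1; e.g. 0 (Min) can still go to 10. Fixed point.
9 enters the attractor at level 1, so Max can force the target in 1 move from there.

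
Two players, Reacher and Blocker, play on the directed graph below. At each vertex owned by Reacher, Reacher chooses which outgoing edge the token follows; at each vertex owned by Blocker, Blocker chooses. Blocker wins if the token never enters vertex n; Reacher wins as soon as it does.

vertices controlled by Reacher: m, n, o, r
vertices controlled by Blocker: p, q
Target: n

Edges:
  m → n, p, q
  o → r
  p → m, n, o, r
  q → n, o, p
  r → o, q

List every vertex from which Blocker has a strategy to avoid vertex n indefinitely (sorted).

A0 = {n}
A1: add {m} — m (Reacher) has m→n.
A2 = A1; e.g. o (Reacher) has no edge into A1. Fixed point.
Reacher's attractor = {m, n}; Blocker avoids the target exactly from the complement.

o, p, q, r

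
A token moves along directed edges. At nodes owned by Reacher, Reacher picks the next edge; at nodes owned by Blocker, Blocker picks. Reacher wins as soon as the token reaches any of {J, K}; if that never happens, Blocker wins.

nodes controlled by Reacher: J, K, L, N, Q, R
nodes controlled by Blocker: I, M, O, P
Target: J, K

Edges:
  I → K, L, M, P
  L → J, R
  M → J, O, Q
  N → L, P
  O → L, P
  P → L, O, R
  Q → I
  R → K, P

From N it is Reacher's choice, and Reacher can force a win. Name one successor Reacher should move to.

A0 = {J, K}
A1: add {L, R} — L (Reacher) has L→J; R (Reacher) has R→K.
A2: add {N} — N (Reacher) has N→L.
A3 = A2; e.g. I (Blocker) can still go to M. Fixed point.
From N, successor L is in the attractor (rank 1); the other successor P is not.

L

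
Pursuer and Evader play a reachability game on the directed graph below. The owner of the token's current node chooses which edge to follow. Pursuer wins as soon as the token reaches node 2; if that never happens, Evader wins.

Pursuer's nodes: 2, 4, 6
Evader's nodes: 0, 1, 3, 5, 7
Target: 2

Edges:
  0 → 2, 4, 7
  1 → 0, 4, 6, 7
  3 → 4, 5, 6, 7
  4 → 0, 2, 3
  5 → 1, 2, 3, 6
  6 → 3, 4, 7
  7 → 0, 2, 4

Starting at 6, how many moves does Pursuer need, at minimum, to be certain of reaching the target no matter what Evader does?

2

A0 = {2}
A1: add {4} — 4 (Pursuer) has 4→2.
A2: add {6} — 6 (Pursuer) has 6→4.
A3 = A2; e.g. 0 (Evader) can still go to 7. Fixed point.
6 enters the attractor at level 2, so Pursuer can force the target in 2 moves from there.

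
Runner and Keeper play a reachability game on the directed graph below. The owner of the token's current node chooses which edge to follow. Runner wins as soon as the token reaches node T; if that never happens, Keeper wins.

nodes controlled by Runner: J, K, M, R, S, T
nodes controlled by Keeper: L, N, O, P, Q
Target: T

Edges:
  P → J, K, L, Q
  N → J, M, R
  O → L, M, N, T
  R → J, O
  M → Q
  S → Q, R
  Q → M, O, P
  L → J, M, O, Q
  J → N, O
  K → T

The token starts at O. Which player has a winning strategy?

Keeper

A0 = {T}
A1: add {K} — K (Runner) has K→T.
A2 = A1; e.g. J (Runner) has no edge into A1. Fixed point.
O never enters the attractor, so Keeper can avoid the target forever.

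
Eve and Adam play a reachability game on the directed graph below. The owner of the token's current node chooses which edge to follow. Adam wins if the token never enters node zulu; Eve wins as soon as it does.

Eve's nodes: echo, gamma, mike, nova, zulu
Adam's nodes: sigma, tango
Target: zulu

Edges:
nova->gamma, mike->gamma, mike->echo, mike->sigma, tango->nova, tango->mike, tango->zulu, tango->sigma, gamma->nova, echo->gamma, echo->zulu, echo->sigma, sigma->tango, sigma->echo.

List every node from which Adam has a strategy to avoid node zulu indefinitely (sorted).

gamma, nova, sigma, tango

A0 = {zulu}
A1: add {echo} — echo (Eve) has echo→zulu.
A2: add {mike} — mike (Eve) has mike→echo.
A3 = A2; e.g. gamma (Eve) has no edge into A2. Fixed point.
Eve's attractor = {echo, mike, zulu}; Adam avoids the target exactly from the complement.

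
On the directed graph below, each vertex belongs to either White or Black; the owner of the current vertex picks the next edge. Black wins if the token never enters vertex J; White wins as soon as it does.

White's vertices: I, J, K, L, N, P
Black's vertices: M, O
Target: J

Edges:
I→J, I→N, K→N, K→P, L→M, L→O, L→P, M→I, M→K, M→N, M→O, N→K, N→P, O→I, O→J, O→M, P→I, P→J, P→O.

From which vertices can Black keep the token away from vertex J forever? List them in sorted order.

A0 = {J}
A1: add {I, P} — I (White) has I→J; P (White) has P→J.
A2: add {K, L, N} — K (White) has K→P; L (White) has L→P; N (White) has N→P.
A3 = A2; e.g. M (Black) can still go to O. Fixed point.
White's attractor = {I, J, K, L, N, P}; Black avoids the target exactly from the complement.

M, O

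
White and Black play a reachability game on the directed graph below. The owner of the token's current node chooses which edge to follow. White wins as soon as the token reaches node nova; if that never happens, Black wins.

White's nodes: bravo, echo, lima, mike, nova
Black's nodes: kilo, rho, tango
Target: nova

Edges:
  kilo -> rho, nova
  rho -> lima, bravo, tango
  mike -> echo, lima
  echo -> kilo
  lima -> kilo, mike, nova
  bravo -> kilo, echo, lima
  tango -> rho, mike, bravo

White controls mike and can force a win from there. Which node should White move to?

A0 = {nova}
A1: add {lima} — lima (White) has lima→nova.
A2: add {bravo, mike} — mike (White) has mike→lima; bravo (White) has bravo→lima.
A3 = A2; e.g. kilo (Black) can still go to rho. Fixed point.
From mike, successor lima is in the attractor (rank 1); the other successor echo is not.

lima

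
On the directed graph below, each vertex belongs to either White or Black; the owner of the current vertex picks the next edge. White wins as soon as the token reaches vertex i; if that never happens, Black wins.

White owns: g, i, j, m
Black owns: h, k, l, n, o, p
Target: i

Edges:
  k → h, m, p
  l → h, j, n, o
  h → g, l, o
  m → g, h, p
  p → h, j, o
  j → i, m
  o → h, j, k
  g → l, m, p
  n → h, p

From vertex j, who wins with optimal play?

A0 = {i}
A1: add {j} — j (White) has j→i.
A2 = A1; e.g. g (White) has no edge into A1. Fixed point.
j ∈ A1, so White can force the target.

White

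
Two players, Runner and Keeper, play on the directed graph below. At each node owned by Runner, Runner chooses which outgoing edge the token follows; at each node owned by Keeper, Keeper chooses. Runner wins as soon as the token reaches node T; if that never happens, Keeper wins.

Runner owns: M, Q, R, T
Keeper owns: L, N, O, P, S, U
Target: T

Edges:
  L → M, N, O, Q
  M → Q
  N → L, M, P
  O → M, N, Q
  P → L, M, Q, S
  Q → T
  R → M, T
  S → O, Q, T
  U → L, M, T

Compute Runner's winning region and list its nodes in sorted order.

A0 = {T}
A1: add {Q, R} — Q (Runner) has Q→T; R (Runner) has R→T.
A2: add {M} — M (Runner) has M→Q.
A3 = A2; e.g. L (Keeper) can still go to N. Fixed point.
Runner's winning region = {M, Q, R, T}.

M, Q, R, T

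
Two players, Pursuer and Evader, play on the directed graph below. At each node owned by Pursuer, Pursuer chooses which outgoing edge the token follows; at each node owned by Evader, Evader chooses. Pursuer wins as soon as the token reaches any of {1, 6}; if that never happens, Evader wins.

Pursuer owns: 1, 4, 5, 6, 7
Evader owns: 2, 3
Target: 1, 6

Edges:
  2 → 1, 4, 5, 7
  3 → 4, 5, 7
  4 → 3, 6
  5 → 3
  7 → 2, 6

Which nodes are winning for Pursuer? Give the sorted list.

A0 = {1, 6}
A1: add {4, 7} — 4 (Pursuer) has 4→6; 7 (Pursuer) has 7→6.
A2 = A1; e.g. 2 (Evader) can still go to 5. Fixed point.
Pursuer's winning region = {1, 4, 6, 7}.

1, 4, 6, 7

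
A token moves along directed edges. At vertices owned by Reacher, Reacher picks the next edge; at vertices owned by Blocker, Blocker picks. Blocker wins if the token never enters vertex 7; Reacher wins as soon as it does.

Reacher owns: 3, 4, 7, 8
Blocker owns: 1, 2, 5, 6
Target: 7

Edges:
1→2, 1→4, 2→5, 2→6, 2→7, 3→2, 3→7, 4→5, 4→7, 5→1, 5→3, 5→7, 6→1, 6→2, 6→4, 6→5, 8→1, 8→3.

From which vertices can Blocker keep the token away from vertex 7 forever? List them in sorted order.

1, 2, 5, 6

A0 = {7}
A1: add {3, 4} — 3 (Reacher) has 3→7; 4 (Reacher) has 4→7.
A2: add {8} — 8 (Reacher) has 8→3.
A3 = A2; e.g. 1 (Blocker) can still go to 2. Fixed point.
Reacher's attractor = {3, 4, 7, 8}; Blocker avoids the target exactly from the complement.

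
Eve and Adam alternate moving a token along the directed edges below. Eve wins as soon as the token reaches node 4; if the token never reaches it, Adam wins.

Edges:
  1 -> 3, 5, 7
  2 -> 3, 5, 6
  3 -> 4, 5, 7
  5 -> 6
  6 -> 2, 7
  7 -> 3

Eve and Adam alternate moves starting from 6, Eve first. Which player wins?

Eve

Track states (vertex, player-to-move).
A0 = {(4,Eve), (4,Adam)}
A1: add {(3,Eve)}.
A2: add {(7,Adam)}.
A3: add {(1,Eve), (6,Eve)}.
(6,Eve) ∈ A3 ⇒ Eve forces the target.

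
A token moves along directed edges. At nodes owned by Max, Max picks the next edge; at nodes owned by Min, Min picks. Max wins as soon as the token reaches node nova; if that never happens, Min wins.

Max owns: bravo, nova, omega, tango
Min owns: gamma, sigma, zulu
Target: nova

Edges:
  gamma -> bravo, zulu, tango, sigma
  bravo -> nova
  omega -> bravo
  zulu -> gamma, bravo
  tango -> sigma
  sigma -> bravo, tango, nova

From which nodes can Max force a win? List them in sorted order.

bravo, nova, omega

A0 = {nova}
A1: add {bravo} — bravo (Max) has bravo→nova.
A2: add {omega} — omega (Max) has omega→bravo.
A3 = A2; e.g. gamma (Min) can still go to zulu. Fixed point.
Max's winning region = {bravo, nova, omega}.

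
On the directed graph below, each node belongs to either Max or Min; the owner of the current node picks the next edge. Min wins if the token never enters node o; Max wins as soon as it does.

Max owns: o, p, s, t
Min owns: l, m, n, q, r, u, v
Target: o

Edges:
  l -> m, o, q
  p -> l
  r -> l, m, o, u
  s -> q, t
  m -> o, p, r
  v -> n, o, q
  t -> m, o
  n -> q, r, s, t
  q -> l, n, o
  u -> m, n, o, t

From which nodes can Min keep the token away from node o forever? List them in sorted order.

l, m, n, p, q, r, u, v

A0 = {o}
A1: add {t} — t (Max) has t→o.
A2: add {s} — s (Max) has s→t.
A3 = A2; e.g. l (Min) can still go to m. Fixed point.
Max's attractor = {o, s, t}; Min avoids the target exactly from the complement.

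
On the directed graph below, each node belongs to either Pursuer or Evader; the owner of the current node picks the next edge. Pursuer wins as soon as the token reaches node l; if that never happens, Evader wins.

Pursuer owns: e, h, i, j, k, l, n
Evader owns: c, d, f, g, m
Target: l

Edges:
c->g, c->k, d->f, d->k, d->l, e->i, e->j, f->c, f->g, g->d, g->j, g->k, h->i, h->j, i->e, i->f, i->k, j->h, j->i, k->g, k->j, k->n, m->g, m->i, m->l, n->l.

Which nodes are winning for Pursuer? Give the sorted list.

A0 = {l}
A1: add {n} — n (Pursuer) has n→l.
A2: add {k} — k (Pursuer) has k→n.
A3: add {i} — i (Pursuer) has i→k.
A4: add {e, h, j} — e (Pursuer) has e→i; h (Pursuer) has h→i; j (Pursuer) has j→i.
A5 = A4; e.g. c (Evader) can still go to g. Fixed point.
Pursuer's winning region = {e, h, i, j, k, l, n}.

e, h, i, j, k, l, n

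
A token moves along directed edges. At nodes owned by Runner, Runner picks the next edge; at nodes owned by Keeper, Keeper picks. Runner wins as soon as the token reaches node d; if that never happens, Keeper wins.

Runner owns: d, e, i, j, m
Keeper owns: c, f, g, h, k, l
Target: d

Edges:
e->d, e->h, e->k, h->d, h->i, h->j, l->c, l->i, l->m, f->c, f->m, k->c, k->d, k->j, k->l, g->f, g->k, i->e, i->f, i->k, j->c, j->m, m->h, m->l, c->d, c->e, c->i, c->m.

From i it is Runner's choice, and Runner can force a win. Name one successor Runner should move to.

e

A0 = {d}
A1: add {e} — e (Runner) has e→d.
A2: add {i} — i (Runner) has i→e.
A3 = A2; e.g. c (Keeper) can still go to m. Fixed point.
From i, successor e is in the attractor (rank 1); the other successors f, k are not.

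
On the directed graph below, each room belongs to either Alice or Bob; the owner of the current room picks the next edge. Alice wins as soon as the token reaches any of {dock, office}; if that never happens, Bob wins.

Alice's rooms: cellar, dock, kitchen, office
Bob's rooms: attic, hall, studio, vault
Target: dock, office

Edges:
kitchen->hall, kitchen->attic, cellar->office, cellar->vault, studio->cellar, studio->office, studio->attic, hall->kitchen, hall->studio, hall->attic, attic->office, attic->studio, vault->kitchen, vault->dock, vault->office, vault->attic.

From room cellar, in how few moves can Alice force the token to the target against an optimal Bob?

A0 = {dock, office}
A1: add {cellar} — cellar (Alice) has cellar→office.
A2 = A1; e.g. kitchen (Alice) has no edge into A1. Fixed point.
cellar enters the attractor at level 1, so Alice can force the target in 1 move from there.

1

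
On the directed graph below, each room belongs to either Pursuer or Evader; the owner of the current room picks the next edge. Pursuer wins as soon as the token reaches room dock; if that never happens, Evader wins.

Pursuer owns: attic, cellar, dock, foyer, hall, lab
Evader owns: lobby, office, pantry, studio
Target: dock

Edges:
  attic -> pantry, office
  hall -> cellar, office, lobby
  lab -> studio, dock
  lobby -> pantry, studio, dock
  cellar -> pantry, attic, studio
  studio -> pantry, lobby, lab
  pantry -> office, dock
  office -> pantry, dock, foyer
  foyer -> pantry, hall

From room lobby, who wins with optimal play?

A0 = {dock}
A1: add {lab} — lab (Pursuer) has lab→dock.
A2 = A1; e.g. cellar (Pursuer) has no edge into A1. Fixed point.
lobby never enters the attractor, so Evader can avoid the target forever.

Evader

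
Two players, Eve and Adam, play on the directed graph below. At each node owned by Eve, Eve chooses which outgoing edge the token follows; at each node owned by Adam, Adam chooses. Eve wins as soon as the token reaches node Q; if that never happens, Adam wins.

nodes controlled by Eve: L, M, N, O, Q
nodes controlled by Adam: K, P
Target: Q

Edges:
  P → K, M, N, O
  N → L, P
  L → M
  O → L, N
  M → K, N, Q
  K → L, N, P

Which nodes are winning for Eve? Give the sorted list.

L, M, N, O, Q

A0 = {Q}
A1: add {M} — M (Eve) has M→Q.
A2: add {L} — L (Eve) has L→M.
A3: add {N, O} — N (Eve) has N→L; O (Eve) has O→L.
A4 = A3; e.g. K (Adam) can still go to P. Fixed point.
Eve's winning region = {L, M, N, O, Q}.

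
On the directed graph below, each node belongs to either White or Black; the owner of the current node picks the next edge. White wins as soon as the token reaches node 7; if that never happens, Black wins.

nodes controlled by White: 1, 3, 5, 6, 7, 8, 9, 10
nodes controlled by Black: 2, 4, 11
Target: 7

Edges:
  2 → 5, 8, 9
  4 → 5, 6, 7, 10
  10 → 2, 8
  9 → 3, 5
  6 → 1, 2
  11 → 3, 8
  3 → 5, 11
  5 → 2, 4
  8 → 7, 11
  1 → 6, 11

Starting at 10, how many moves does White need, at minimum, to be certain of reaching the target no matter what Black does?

2

A0 = {7}
A1: add {8} — 8 (White) has 8→7.
A2: add {10} — 10 (White) has 10→8.
A3 = A2; e.g. 1 (White) has no edge into A2. Fixed point.
10 enters the attractor at level 2, so White can force the target in 2 moves from there.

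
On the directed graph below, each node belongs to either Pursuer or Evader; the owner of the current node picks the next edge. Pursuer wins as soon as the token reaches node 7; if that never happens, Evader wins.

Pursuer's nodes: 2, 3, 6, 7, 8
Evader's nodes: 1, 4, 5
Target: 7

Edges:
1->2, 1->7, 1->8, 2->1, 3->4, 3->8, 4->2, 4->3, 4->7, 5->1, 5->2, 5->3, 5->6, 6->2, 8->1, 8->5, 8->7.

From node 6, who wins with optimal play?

Evader

A0 = {7}
A1: add {8} — 8 (Pursuer) has 8→7.
A2: add {3} — 3 (Pursuer) has 3→8.
A3 = A2; e.g. 1 (Evader) can still go to 2. Fixed point.
6 never enters the attractor, so Evader can avoid the target forever.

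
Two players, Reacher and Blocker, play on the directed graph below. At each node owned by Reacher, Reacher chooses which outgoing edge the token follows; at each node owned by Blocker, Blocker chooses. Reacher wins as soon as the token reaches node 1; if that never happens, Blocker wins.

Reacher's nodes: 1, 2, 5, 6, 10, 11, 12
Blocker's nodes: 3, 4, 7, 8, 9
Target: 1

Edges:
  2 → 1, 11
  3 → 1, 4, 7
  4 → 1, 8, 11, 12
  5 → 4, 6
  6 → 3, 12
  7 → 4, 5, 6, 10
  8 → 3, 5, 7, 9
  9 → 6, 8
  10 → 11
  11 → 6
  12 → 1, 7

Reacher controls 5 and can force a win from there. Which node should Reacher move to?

A0 = {1}
A1: add {2, 12} — 2 (Reacher) has 2→1; 12 (Reacher) has 12→1.
A2: add {6} — 6 (Reacher) has 6→12.
A3: add {5, 11} — 5 (Reacher) has 5→6; 11 (Reacher) has 11→6.
A4: add {10} — 10 (Reacher) has 10→11.
A5 = A4; e.g. 3 (Blocker) can still go to 4. Fixed point.
From 5, successor 6 is in the attractor (rank 2); the other successor 4 is not.

6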